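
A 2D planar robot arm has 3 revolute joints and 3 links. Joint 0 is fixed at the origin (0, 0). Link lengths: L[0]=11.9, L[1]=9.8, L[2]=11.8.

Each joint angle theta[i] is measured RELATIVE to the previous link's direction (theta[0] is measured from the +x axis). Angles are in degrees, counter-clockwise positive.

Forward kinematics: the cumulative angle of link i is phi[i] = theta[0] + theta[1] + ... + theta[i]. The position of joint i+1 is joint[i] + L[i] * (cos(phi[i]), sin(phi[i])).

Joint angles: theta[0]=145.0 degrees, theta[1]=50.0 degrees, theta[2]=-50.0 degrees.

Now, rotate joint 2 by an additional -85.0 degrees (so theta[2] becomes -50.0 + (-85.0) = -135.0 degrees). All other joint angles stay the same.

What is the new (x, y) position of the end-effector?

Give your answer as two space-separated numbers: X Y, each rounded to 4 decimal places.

joint[0] = (0.0000, 0.0000)  (base)
link 0: phi[0] = 145 = 145 deg
  cos(145 deg) = -0.8192, sin(145 deg) = 0.5736
  joint[1] = (0.0000, 0.0000) + 11.9 * (-0.8192, 0.5736) = (0.0000 + -9.7479, 0.0000 + 6.8256) = (-9.7479, 6.8256)
link 1: phi[1] = 145 + 50 = 195 deg
  cos(195 deg) = -0.9659, sin(195 deg) = -0.2588
  joint[2] = (-9.7479, 6.8256) + 9.8 * (-0.9659, -0.2588) = (-9.7479 + -9.4661, 6.8256 + -2.5364) = (-19.2140, 4.2891)
link 2: phi[2] = 145 + 50 + -135 = 60 deg
  cos(60 deg) = 0.5000, sin(60 deg) = 0.8660
  joint[3] = (-19.2140, 4.2891) + 11.8 * (0.5000, 0.8660) = (-19.2140 + 5.9000, 4.2891 + 10.2191) = (-13.3140, 14.5082)
End effector: (-13.3140, 14.5082)

Answer: -13.3140 14.5082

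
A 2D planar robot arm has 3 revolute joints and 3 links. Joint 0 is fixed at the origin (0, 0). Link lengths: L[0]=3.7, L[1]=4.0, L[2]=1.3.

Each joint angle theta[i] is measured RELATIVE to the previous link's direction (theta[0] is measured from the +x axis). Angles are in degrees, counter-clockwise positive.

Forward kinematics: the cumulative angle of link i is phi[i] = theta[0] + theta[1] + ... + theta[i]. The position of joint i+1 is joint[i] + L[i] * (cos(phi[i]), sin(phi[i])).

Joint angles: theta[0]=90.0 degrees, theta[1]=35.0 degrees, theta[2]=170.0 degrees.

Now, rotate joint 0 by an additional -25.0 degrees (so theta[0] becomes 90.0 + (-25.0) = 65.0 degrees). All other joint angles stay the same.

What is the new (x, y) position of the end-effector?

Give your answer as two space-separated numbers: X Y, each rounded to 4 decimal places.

joint[0] = (0.0000, 0.0000)  (base)
link 0: phi[0] = 65 = 65 deg
  cos(65 deg) = 0.4226, sin(65 deg) = 0.9063
  joint[1] = (0.0000, 0.0000) + 3.7 * (0.4226, 0.9063) = (0.0000 + 1.5637, 0.0000 + 3.3533) = (1.5637, 3.3533)
link 1: phi[1] = 65 + 35 = 100 deg
  cos(100 deg) = -0.1736, sin(100 deg) = 0.9848
  joint[2] = (1.5637, 3.3533) + 4 * (-0.1736, 0.9848) = (1.5637 + -0.6946, 3.3533 + 3.9392) = (0.8691, 7.2926)
link 2: phi[2] = 65 + 35 + 170 = 270 deg
  cos(270 deg) = -0.0000, sin(270 deg) = -1.0000
  joint[3] = (0.8691, 7.2926) + 1.3 * (-0.0000, -1.0000) = (0.8691 + -0.0000, 7.2926 + -1.3000) = (0.8691, 5.9926)
End effector: (0.8691, 5.9926)

Answer: 0.8691 5.9926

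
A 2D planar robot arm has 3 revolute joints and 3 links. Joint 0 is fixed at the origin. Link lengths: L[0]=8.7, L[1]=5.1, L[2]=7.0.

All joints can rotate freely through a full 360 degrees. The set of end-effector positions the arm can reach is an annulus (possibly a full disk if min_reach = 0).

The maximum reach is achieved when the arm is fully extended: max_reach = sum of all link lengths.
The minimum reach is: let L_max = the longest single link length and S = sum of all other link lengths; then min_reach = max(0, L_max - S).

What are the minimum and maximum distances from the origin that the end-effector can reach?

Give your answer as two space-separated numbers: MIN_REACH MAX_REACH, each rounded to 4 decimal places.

Link lengths: [8.7, 5.1, 7.0]
max_reach = 8.7 + 5.1 + 7 = 20.8
L_max = max([8.7, 5.1, 7.0]) = 8.7
S (sum of others) = 20.8 - 8.7 = 12.1
min_reach = max(0, 8.7 - 12.1) = max(0, -3.4) = 0

Answer: 0.0000 20.8000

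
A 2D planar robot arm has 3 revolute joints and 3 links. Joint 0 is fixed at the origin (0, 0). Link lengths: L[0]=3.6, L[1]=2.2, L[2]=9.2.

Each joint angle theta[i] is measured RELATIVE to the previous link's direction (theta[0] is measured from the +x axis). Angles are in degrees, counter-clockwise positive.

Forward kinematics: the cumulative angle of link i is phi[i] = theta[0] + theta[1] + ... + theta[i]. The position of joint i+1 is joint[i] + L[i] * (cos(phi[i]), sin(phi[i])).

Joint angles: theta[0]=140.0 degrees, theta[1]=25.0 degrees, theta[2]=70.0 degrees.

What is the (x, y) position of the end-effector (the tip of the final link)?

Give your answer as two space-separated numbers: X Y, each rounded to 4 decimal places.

Answer: -10.1597 -4.6528

Derivation:
joint[0] = (0.0000, 0.0000)  (base)
link 0: phi[0] = 140 = 140 deg
  cos(140 deg) = -0.7660, sin(140 deg) = 0.6428
  joint[1] = (0.0000, 0.0000) + 3.6 * (-0.7660, 0.6428) = (0.0000 + -2.7578, 0.0000 + 2.3140) = (-2.7578, 2.3140)
link 1: phi[1] = 140 + 25 = 165 deg
  cos(165 deg) = -0.9659, sin(165 deg) = 0.2588
  joint[2] = (-2.7578, 2.3140) + 2.2 * (-0.9659, 0.2588) = (-2.7578 + -2.1250, 2.3140 + 0.5694) = (-4.8828, 2.8834)
link 2: phi[2] = 140 + 25 + 70 = 235 deg
  cos(235 deg) = -0.5736, sin(235 deg) = -0.8192
  joint[3] = (-4.8828, 2.8834) + 9.2 * (-0.5736, -0.8192) = (-4.8828 + -5.2769, 2.8834 + -7.5362) = (-10.1597, -4.6528)
End effector: (-10.1597, -4.6528)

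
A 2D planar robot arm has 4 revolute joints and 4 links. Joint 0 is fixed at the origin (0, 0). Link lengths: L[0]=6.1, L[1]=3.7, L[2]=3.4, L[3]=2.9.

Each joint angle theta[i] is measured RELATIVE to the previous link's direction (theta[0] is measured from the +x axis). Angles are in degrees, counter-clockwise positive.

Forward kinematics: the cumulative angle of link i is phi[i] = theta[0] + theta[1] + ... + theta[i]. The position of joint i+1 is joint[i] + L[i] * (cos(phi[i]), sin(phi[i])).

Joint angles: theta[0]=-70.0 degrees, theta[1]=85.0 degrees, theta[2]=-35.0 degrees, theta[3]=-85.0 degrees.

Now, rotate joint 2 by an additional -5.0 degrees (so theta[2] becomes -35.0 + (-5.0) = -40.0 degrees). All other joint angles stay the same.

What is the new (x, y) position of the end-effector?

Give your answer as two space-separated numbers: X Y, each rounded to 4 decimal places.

Answer: 7.7498 -8.9365

Derivation:
joint[0] = (0.0000, 0.0000)  (base)
link 0: phi[0] = -70 = -70 deg
  cos(-70 deg) = 0.3420, sin(-70 deg) = -0.9397
  joint[1] = (0.0000, 0.0000) + 6.1 * (0.3420, -0.9397) = (0.0000 + 2.0863, 0.0000 + -5.7321) = (2.0863, -5.7321)
link 1: phi[1] = -70 + 85 = 15 deg
  cos(15 deg) = 0.9659, sin(15 deg) = 0.2588
  joint[2] = (2.0863, -5.7321) + 3.7 * (0.9659, 0.2588) = (2.0863 + 3.5739, -5.7321 + 0.9576) = (5.6602, -4.7745)
link 2: phi[2] = -70 + 85 + -40 = -25 deg
  cos(-25 deg) = 0.9063, sin(-25 deg) = -0.4226
  joint[3] = (5.6602, -4.7745) + 3.4 * (0.9063, -0.4226) = (5.6602 + 3.0814, -4.7745 + -1.4369) = (8.7417, -6.2114)
link 3: phi[3] = -70 + 85 + -40 + -85 = -110 deg
  cos(-110 deg) = -0.3420, sin(-110 deg) = -0.9397
  joint[4] = (8.7417, -6.2114) + 2.9 * (-0.3420, -0.9397) = (8.7417 + -0.9919, -6.2114 + -2.7251) = (7.7498, -8.9365)
End effector: (7.7498, -8.9365)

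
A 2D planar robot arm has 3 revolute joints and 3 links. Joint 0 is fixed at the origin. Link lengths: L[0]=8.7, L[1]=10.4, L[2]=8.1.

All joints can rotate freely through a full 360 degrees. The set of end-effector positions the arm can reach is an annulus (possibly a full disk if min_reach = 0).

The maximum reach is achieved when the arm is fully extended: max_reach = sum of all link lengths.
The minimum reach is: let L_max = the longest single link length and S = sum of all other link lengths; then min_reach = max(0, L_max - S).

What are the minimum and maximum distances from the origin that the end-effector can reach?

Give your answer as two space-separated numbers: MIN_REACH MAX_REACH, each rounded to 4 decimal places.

Link lengths: [8.7, 10.4, 8.1]
max_reach = 8.7 + 10.4 + 8.1 = 27.2
L_max = max([8.7, 10.4, 8.1]) = 10.4
S (sum of others) = 27.2 - 10.4 = 16.8
min_reach = max(0, 10.4 - 16.8) = max(0, -6.4) = 0

Answer: 0.0000 27.2000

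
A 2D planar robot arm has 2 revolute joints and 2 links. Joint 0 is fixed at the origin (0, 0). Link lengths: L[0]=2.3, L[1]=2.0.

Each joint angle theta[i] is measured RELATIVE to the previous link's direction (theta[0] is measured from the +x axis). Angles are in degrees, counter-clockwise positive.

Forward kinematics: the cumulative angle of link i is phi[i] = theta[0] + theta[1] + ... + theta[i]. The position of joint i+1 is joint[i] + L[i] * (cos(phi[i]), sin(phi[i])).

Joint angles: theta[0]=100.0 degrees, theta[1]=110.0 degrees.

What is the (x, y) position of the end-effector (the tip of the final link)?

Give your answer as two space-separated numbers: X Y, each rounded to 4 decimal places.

Answer: -2.1314 1.2651

Derivation:
joint[0] = (0.0000, 0.0000)  (base)
link 0: phi[0] = 100 = 100 deg
  cos(100 deg) = -0.1736, sin(100 deg) = 0.9848
  joint[1] = (0.0000, 0.0000) + 2.3 * (-0.1736, 0.9848) = (0.0000 + -0.3994, 0.0000 + 2.2651) = (-0.3994, 2.2651)
link 1: phi[1] = 100 + 110 = 210 deg
  cos(210 deg) = -0.8660, sin(210 deg) = -0.5000
  joint[2] = (-0.3994, 2.2651) + 2 * (-0.8660, -0.5000) = (-0.3994 + -1.7321, 2.2651 + -1.0000) = (-2.1314, 1.2651)
End effector: (-2.1314, 1.2651)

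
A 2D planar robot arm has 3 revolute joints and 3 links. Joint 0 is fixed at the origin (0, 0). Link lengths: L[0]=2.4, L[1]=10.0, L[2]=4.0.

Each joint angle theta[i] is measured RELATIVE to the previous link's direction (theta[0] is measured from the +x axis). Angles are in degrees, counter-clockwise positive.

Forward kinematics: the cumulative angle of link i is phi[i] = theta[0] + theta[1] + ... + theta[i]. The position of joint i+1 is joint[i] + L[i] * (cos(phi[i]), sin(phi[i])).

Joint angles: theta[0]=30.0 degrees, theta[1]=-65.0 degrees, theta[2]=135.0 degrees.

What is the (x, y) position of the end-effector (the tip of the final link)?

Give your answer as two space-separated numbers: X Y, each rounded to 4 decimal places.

Answer: 9.5754 -0.5965

Derivation:
joint[0] = (0.0000, 0.0000)  (base)
link 0: phi[0] = 30 = 30 deg
  cos(30 deg) = 0.8660, sin(30 deg) = 0.5000
  joint[1] = (0.0000, 0.0000) + 2.4 * (0.8660, 0.5000) = (0.0000 + 2.0785, 0.0000 + 1.2000) = (2.0785, 1.2000)
link 1: phi[1] = 30 + -65 = -35 deg
  cos(-35 deg) = 0.8192, sin(-35 deg) = -0.5736
  joint[2] = (2.0785, 1.2000) + 10 * (0.8192, -0.5736) = (2.0785 + 8.1915, 1.2000 + -5.7358) = (10.2700, -4.5358)
link 2: phi[2] = 30 + -65 + 135 = 100 deg
  cos(100 deg) = -0.1736, sin(100 deg) = 0.9848
  joint[3] = (10.2700, -4.5358) + 4 * (-0.1736, 0.9848) = (10.2700 + -0.6946, -4.5358 + 3.9392) = (9.5754, -0.5965)
End effector: (9.5754, -0.5965)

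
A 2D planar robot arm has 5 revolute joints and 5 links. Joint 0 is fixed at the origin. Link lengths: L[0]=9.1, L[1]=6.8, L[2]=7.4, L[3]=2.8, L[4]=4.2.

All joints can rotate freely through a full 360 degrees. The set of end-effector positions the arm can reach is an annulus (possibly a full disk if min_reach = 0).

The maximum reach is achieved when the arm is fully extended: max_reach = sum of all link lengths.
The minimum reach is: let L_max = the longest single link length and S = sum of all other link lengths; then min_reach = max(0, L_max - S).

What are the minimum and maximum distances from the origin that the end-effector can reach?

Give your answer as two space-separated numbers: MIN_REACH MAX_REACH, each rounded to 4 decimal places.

Answer: 0.0000 30.3000

Derivation:
Link lengths: [9.1, 6.8, 7.4, 2.8, 4.2]
max_reach = 9.1 + 6.8 + 7.4 + 2.8 + 4.2 = 30.3
L_max = max([9.1, 6.8, 7.4, 2.8, 4.2]) = 9.1
S (sum of others) = 30.3 - 9.1 = 21.2
min_reach = max(0, 9.1 - 21.2) = max(0, -12.1) = 0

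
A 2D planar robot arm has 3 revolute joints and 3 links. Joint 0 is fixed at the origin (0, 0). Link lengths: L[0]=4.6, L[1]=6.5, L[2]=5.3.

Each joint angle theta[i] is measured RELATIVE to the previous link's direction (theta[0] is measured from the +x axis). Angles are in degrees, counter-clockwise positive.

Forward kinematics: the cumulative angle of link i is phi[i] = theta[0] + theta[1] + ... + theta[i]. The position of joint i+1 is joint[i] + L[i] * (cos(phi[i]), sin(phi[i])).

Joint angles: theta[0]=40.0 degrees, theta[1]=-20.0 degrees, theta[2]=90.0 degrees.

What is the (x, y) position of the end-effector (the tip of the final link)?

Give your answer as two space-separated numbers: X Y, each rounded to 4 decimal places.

joint[0] = (0.0000, 0.0000)  (base)
link 0: phi[0] = 40 = 40 deg
  cos(40 deg) = 0.7660, sin(40 deg) = 0.6428
  joint[1] = (0.0000, 0.0000) + 4.6 * (0.7660, 0.6428) = (0.0000 + 3.5238, 0.0000 + 2.9568) = (3.5238, 2.9568)
link 1: phi[1] = 40 + -20 = 20 deg
  cos(20 deg) = 0.9397, sin(20 deg) = 0.3420
  joint[2] = (3.5238, 2.9568) + 6.5 * (0.9397, 0.3420) = (3.5238 + 6.1080, 2.9568 + 2.2231) = (9.6318, 5.1800)
link 2: phi[2] = 40 + -20 + 90 = 110 deg
  cos(110 deg) = -0.3420, sin(110 deg) = 0.9397
  joint[3] = (9.6318, 5.1800) + 5.3 * (-0.3420, 0.9397) = (9.6318 + -1.8127, 5.1800 + 4.9804) = (7.8191, 10.1603)
End effector: (7.8191, 10.1603)

Answer: 7.8191 10.1603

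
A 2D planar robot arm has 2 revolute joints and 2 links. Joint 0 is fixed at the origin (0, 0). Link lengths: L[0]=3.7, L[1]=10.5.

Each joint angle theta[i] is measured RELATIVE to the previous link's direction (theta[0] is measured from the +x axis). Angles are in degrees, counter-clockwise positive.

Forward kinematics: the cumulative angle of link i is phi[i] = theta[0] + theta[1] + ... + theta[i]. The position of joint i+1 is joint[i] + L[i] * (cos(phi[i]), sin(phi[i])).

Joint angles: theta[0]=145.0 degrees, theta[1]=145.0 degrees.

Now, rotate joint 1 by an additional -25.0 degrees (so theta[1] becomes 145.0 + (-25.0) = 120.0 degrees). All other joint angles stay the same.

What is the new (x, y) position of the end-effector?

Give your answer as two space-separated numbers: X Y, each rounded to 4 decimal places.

Answer: -3.9460 -8.3378

Derivation:
joint[0] = (0.0000, 0.0000)  (base)
link 0: phi[0] = 145 = 145 deg
  cos(145 deg) = -0.8192, sin(145 deg) = 0.5736
  joint[1] = (0.0000, 0.0000) + 3.7 * (-0.8192, 0.5736) = (0.0000 + -3.0309, 0.0000 + 2.1222) = (-3.0309, 2.1222)
link 1: phi[1] = 145 + 120 = 265 deg
  cos(265 deg) = -0.0872, sin(265 deg) = -0.9962
  joint[2] = (-3.0309, 2.1222) + 10.5 * (-0.0872, -0.9962) = (-3.0309 + -0.9151, 2.1222 + -10.4600) = (-3.9460, -8.3378)
End effector: (-3.9460, -8.3378)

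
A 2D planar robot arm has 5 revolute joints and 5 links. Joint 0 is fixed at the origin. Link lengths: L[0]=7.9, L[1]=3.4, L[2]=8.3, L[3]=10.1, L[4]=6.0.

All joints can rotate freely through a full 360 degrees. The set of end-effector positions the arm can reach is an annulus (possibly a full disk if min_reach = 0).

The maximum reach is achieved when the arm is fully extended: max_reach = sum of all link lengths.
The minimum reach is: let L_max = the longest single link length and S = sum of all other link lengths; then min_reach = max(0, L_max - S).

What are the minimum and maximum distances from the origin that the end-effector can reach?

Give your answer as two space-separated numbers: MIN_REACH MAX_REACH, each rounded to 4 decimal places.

Answer: 0.0000 35.7000

Derivation:
Link lengths: [7.9, 3.4, 8.3, 10.1, 6.0]
max_reach = 7.9 + 3.4 + 8.3 + 10.1 + 6 = 35.7
L_max = max([7.9, 3.4, 8.3, 10.1, 6.0]) = 10.1
S (sum of others) = 35.7 - 10.1 = 25.6
min_reach = max(0, 10.1 - 25.6) = max(0, -15.5) = 0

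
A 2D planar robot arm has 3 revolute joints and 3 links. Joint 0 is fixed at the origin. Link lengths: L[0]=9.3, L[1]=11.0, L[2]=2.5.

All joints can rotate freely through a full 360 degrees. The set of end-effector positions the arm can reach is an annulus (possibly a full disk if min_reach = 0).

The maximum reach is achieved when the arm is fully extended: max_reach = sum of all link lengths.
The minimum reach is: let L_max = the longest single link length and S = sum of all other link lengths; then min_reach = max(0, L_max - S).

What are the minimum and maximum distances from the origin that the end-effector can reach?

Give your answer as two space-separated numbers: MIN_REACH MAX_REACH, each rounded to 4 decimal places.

Answer: 0.0000 22.8000

Derivation:
Link lengths: [9.3, 11.0, 2.5]
max_reach = 9.3 + 11 + 2.5 = 22.8
L_max = max([9.3, 11.0, 2.5]) = 11
S (sum of others) = 22.8 - 11 = 11.8
min_reach = max(0, 11 - 11.8) = max(0, -0.8) = 0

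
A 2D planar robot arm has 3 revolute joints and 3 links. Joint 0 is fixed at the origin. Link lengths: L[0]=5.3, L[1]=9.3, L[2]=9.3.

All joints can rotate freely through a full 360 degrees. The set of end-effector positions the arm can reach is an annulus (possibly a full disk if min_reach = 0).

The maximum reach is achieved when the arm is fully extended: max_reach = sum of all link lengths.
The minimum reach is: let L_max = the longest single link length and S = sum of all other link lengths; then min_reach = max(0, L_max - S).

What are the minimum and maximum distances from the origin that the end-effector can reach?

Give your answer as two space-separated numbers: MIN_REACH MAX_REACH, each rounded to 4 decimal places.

Link lengths: [5.3, 9.3, 9.3]
max_reach = 5.3 + 9.3 + 9.3 = 23.9
L_max = max([5.3, 9.3, 9.3]) = 9.3
S (sum of others) = 23.9 - 9.3 = 14.6
min_reach = max(0, 9.3 - 14.6) = max(0, -5.3) = 0

Answer: 0.0000 23.9000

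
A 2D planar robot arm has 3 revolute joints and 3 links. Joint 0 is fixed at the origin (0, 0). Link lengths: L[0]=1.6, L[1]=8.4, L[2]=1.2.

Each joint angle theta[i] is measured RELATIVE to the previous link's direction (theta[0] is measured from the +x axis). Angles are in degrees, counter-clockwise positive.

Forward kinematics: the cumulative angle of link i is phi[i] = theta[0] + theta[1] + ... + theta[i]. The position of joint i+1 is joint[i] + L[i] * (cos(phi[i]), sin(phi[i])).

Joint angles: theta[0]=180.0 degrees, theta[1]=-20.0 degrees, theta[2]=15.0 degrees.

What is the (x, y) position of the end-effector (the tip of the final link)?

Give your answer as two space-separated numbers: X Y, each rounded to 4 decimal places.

joint[0] = (0.0000, 0.0000)  (base)
link 0: phi[0] = 180 = 180 deg
  cos(180 deg) = -1.0000, sin(180 deg) = 0.0000
  joint[1] = (0.0000, 0.0000) + 1.6 * (-1.0000, 0.0000) = (0.0000 + -1.6000, 0.0000 + 0.0000) = (-1.6000, 0.0000)
link 1: phi[1] = 180 + -20 = 160 deg
  cos(160 deg) = -0.9397, sin(160 deg) = 0.3420
  joint[2] = (-1.6000, 0.0000) + 8.4 * (-0.9397, 0.3420) = (-1.6000 + -7.8934, 0.0000 + 2.8730) = (-9.4934, 2.8730)
link 2: phi[2] = 180 + -20 + 15 = 175 deg
  cos(175 deg) = -0.9962, sin(175 deg) = 0.0872
  joint[3] = (-9.4934, 2.8730) + 1.2 * (-0.9962, 0.0872) = (-9.4934 + -1.1954, 2.8730 + 0.1046) = (-10.6889, 2.9776)
End effector: (-10.6889, 2.9776)

Answer: -10.6889 2.9776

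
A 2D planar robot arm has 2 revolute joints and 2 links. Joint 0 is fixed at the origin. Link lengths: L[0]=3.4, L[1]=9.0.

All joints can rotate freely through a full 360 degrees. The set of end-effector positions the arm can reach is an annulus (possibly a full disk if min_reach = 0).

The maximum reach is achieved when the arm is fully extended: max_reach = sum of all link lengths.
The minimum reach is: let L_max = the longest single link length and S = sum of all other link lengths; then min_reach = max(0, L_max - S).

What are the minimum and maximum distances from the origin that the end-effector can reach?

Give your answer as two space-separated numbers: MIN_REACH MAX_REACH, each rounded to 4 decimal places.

Answer: 5.6000 12.4000

Derivation:
Link lengths: [3.4, 9.0]
max_reach = 3.4 + 9 = 12.4
L_max = max([3.4, 9.0]) = 9
S (sum of others) = 12.4 - 9 = 3.4
min_reach = max(0, 9 - 3.4) = max(0, 5.6) = 5.6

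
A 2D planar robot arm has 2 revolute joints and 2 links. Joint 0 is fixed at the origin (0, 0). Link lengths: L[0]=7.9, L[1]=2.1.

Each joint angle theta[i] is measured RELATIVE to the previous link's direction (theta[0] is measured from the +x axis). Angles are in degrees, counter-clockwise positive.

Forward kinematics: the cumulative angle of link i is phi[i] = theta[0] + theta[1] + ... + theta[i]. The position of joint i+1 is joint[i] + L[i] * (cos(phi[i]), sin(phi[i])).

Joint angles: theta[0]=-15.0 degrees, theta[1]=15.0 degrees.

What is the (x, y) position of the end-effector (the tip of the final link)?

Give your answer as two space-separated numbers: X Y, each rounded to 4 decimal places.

Answer: 9.7308 -2.0447

Derivation:
joint[0] = (0.0000, 0.0000)  (base)
link 0: phi[0] = -15 = -15 deg
  cos(-15 deg) = 0.9659, sin(-15 deg) = -0.2588
  joint[1] = (0.0000, 0.0000) + 7.9 * (0.9659, -0.2588) = (0.0000 + 7.6308, 0.0000 + -2.0447) = (7.6308, -2.0447)
link 1: phi[1] = -15 + 15 = 0 deg
  cos(0 deg) = 1.0000, sin(0 deg) = 0.0000
  joint[2] = (7.6308, -2.0447) + 2.1 * (1.0000, 0.0000) = (7.6308 + 2.1000, -2.0447 + 0.0000) = (9.7308, -2.0447)
End effector: (9.7308, -2.0447)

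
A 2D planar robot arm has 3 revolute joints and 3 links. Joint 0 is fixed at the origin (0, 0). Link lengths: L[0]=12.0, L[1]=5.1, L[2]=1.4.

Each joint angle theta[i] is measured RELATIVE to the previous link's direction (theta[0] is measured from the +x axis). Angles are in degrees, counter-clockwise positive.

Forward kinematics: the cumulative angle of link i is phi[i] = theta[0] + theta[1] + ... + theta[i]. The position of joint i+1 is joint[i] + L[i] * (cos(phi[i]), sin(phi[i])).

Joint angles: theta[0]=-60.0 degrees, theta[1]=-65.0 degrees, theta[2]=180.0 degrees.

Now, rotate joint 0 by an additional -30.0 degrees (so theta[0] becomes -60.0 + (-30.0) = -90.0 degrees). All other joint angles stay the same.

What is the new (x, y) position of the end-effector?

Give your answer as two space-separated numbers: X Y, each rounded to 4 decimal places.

Answer: -3.3533 -13.5637

Derivation:
joint[0] = (0.0000, 0.0000)  (base)
link 0: phi[0] = -90 = -90 deg
  cos(-90 deg) = 0.0000, sin(-90 deg) = -1.0000
  joint[1] = (0.0000, 0.0000) + 12 * (0.0000, -1.0000) = (0.0000 + 0.0000, 0.0000 + -12.0000) = (0.0000, -12.0000)
link 1: phi[1] = -90 + -65 = -155 deg
  cos(-155 deg) = -0.9063, sin(-155 deg) = -0.4226
  joint[2] = (0.0000, -12.0000) + 5.1 * (-0.9063, -0.4226) = (0.0000 + -4.6222, -12.0000 + -2.1554) = (-4.6222, -14.1554)
link 2: phi[2] = -90 + -65 + 180 = 25 deg
  cos(25 deg) = 0.9063, sin(25 deg) = 0.4226
  joint[3] = (-4.6222, -14.1554) + 1.4 * (0.9063, 0.4226) = (-4.6222 + 1.2688, -14.1554 + 0.5917) = (-3.3533, -13.5637)
End effector: (-3.3533, -13.5637)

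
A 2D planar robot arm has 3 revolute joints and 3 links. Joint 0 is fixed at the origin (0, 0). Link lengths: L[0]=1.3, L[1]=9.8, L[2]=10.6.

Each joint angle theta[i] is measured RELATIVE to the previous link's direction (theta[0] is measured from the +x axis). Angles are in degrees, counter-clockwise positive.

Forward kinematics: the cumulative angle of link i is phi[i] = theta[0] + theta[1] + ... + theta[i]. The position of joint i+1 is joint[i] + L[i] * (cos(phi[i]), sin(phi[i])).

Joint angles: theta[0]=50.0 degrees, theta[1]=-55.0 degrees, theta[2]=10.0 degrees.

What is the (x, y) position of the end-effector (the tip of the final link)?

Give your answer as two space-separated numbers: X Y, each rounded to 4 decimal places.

joint[0] = (0.0000, 0.0000)  (base)
link 0: phi[0] = 50 = 50 deg
  cos(50 deg) = 0.6428, sin(50 deg) = 0.7660
  joint[1] = (0.0000, 0.0000) + 1.3 * (0.6428, 0.7660) = (0.0000 + 0.8356, 0.0000 + 0.9959) = (0.8356, 0.9959)
link 1: phi[1] = 50 + -55 = -5 deg
  cos(-5 deg) = 0.9962, sin(-5 deg) = -0.0872
  joint[2] = (0.8356, 0.9959) + 9.8 * (0.9962, -0.0872) = (0.8356 + 9.7627, 0.9959 + -0.8541) = (10.5983, 0.1417)
link 2: phi[2] = 50 + -55 + 10 = 5 deg
  cos(5 deg) = 0.9962, sin(5 deg) = 0.0872
  joint[3] = (10.5983, 0.1417) + 10.6 * (0.9962, 0.0872) = (10.5983 + 10.5597, 0.1417 + 0.9239) = (21.1580, 1.0656)
End effector: (21.1580, 1.0656)

Answer: 21.1580 1.0656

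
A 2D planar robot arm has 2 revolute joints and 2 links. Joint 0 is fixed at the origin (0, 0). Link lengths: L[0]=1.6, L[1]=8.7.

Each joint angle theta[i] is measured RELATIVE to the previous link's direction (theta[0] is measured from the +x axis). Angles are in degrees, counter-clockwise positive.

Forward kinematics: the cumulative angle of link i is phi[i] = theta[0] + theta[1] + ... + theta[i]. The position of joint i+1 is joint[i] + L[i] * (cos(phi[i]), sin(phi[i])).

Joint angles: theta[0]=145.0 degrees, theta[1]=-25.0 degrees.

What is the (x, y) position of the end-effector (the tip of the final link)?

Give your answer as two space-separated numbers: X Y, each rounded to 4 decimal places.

Answer: -5.6606 8.4521

Derivation:
joint[0] = (0.0000, 0.0000)  (base)
link 0: phi[0] = 145 = 145 deg
  cos(145 deg) = -0.8192, sin(145 deg) = 0.5736
  joint[1] = (0.0000, 0.0000) + 1.6 * (-0.8192, 0.5736) = (0.0000 + -1.3106, 0.0000 + 0.9177) = (-1.3106, 0.9177)
link 1: phi[1] = 145 + -25 = 120 deg
  cos(120 deg) = -0.5000, sin(120 deg) = 0.8660
  joint[2] = (-1.3106, 0.9177) + 8.7 * (-0.5000, 0.8660) = (-1.3106 + -4.3500, 0.9177 + 7.5344) = (-5.6606, 8.4521)
End effector: (-5.6606, 8.4521)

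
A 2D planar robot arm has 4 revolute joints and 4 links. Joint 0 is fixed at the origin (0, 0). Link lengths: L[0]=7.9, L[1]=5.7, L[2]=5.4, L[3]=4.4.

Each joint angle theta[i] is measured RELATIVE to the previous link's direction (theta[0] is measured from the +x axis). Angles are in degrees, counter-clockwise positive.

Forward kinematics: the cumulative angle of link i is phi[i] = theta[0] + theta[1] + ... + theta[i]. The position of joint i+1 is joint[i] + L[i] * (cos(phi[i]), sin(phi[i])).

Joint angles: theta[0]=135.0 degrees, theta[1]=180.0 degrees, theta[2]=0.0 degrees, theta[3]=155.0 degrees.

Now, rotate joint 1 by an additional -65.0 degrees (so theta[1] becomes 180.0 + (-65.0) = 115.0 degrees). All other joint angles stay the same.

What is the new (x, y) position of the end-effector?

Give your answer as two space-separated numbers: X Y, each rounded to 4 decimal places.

joint[0] = (0.0000, 0.0000)  (base)
link 0: phi[0] = 135 = 135 deg
  cos(135 deg) = -0.7071, sin(135 deg) = 0.7071
  joint[1] = (0.0000, 0.0000) + 7.9 * (-0.7071, 0.7071) = (0.0000 + -5.5861, 0.0000 + 5.5861) = (-5.5861, 5.5861)
link 1: phi[1] = 135 + 115 = 250 deg
  cos(250 deg) = -0.3420, sin(250 deg) = -0.9397
  joint[2] = (-5.5861, 5.5861) + 5.7 * (-0.3420, -0.9397) = (-5.5861 + -1.9495, 5.5861 + -5.3562) = (-7.5357, 0.2299)
link 2: phi[2] = 135 + 115 + 0 = 250 deg
  cos(250 deg) = -0.3420, sin(250 deg) = -0.9397
  joint[3] = (-7.5357, 0.2299) + 5.4 * (-0.3420, -0.9397) = (-7.5357 + -1.8469, 0.2299 + -5.0743) = (-9.3826, -4.8444)
link 3: phi[3] = 135 + 115 + 0 + 155 = 405 deg
  cos(405 deg) = 0.7071, sin(405 deg) = 0.7071
  joint[4] = (-9.3826, -4.8444) + 4.4 * (0.7071, 0.7071) = (-9.3826 + 3.1113, -4.8444 + 3.1113) = (-6.2713, -1.7332)
End effector: (-6.2713, -1.7332)

Answer: -6.2713 -1.7332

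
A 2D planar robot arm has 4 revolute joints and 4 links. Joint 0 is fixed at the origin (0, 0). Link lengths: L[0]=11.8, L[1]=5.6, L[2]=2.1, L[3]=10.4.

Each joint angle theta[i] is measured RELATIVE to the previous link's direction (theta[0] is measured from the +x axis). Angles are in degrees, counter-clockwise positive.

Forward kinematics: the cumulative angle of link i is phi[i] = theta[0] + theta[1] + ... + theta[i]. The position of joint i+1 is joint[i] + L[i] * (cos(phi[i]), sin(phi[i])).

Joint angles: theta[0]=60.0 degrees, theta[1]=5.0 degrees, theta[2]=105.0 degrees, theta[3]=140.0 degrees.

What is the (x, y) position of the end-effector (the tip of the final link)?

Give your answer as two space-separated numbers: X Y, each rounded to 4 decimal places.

Answer: 12.8836 7.6922

Derivation:
joint[0] = (0.0000, 0.0000)  (base)
link 0: phi[0] = 60 = 60 deg
  cos(60 deg) = 0.5000, sin(60 deg) = 0.8660
  joint[1] = (0.0000, 0.0000) + 11.8 * (0.5000, 0.8660) = (0.0000 + 5.9000, 0.0000 + 10.2191) = (5.9000, 10.2191)
link 1: phi[1] = 60 + 5 = 65 deg
  cos(65 deg) = 0.4226, sin(65 deg) = 0.9063
  joint[2] = (5.9000, 10.2191) + 5.6 * (0.4226, 0.9063) = (5.9000 + 2.3667, 10.2191 + 5.0753) = (8.2667, 15.2944)
link 2: phi[2] = 60 + 5 + 105 = 170 deg
  cos(170 deg) = -0.9848, sin(170 deg) = 0.1736
  joint[3] = (8.2667, 15.2944) + 2.1 * (-0.9848, 0.1736) = (8.2667 + -2.0681, 15.2944 + 0.3647) = (6.1986, 15.6591)
link 3: phi[3] = 60 + 5 + 105 + 140 = 310 deg
  cos(310 deg) = 0.6428, sin(310 deg) = -0.7660
  joint[4] = (6.1986, 15.6591) + 10.4 * (0.6428, -0.7660) = (6.1986 + 6.6850, 15.6591 + -7.9669) = (12.8836, 7.6922)
End effector: (12.8836, 7.6922)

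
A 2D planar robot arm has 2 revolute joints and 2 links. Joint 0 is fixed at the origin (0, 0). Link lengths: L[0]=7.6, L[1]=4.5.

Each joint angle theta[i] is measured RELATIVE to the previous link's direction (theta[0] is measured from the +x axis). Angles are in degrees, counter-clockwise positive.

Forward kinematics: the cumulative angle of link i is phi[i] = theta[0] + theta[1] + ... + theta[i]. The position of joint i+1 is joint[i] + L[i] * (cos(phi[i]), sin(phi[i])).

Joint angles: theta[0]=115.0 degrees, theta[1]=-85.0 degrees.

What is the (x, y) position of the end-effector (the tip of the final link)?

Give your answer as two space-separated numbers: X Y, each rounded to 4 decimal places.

Answer: 0.6852 9.1379

Derivation:
joint[0] = (0.0000, 0.0000)  (base)
link 0: phi[0] = 115 = 115 deg
  cos(115 deg) = -0.4226, sin(115 deg) = 0.9063
  joint[1] = (0.0000, 0.0000) + 7.6 * (-0.4226, 0.9063) = (0.0000 + -3.2119, 0.0000 + 6.8879) = (-3.2119, 6.8879)
link 1: phi[1] = 115 + -85 = 30 deg
  cos(30 deg) = 0.8660, sin(30 deg) = 0.5000
  joint[2] = (-3.2119, 6.8879) + 4.5 * (0.8660, 0.5000) = (-3.2119 + 3.8971, 6.8879 + 2.2500) = (0.6852, 9.1379)
End effector: (0.6852, 9.1379)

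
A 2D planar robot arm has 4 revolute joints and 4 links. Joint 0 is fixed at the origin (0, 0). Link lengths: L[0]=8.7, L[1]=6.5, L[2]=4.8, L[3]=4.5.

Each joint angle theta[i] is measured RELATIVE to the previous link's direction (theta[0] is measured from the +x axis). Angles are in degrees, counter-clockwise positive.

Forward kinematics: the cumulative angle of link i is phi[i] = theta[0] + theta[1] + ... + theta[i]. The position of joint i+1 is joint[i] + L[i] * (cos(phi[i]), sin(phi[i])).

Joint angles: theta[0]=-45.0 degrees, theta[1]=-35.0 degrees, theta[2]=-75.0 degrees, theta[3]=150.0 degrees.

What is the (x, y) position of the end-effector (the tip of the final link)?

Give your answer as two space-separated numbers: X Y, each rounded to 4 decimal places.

Answer: 7.4131 -14.9738

Derivation:
joint[0] = (0.0000, 0.0000)  (base)
link 0: phi[0] = -45 = -45 deg
  cos(-45 deg) = 0.7071, sin(-45 deg) = -0.7071
  joint[1] = (0.0000, 0.0000) + 8.7 * (0.7071, -0.7071) = (0.0000 + 6.1518, 0.0000 + -6.1518) = (6.1518, -6.1518)
link 1: phi[1] = -45 + -35 = -80 deg
  cos(-80 deg) = 0.1736, sin(-80 deg) = -0.9848
  joint[2] = (6.1518, -6.1518) + 6.5 * (0.1736, -0.9848) = (6.1518 + 1.1287, -6.1518 + -6.4013) = (7.2805, -12.5531)
link 2: phi[2] = -45 + -35 + -75 = -155 deg
  cos(-155 deg) = -0.9063, sin(-155 deg) = -0.4226
  joint[3] = (7.2805, -12.5531) + 4.8 * (-0.9063, -0.4226) = (7.2805 + -4.3503, -12.5531 + -2.0286) = (2.9303, -14.5816)
link 3: phi[3] = -45 + -35 + -75 + 150 = -5 deg
  cos(-5 deg) = 0.9962, sin(-5 deg) = -0.0872
  joint[4] = (2.9303, -14.5816) + 4.5 * (0.9962, -0.0872) = (2.9303 + 4.4829, -14.5816 + -0.3922) = (7.4131, -14.9738)
End effector: (7.4131, -14.9738)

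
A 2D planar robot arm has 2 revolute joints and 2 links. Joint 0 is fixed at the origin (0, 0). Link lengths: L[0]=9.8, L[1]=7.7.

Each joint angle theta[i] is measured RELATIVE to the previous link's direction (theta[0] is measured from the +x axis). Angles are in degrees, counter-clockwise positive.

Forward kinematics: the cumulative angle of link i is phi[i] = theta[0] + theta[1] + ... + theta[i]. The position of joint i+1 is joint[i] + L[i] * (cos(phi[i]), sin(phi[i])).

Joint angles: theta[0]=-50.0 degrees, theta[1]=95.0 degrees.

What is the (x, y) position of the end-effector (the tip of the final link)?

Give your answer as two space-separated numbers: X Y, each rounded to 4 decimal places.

Answer: 11.7440 -2.0625

Derivation:
joint[0] = (0.0000, 0.0000)  (base)
link 0: phi[0] = -50 = -50 deg
  cos(-50 deg) = 0.6428, sin(-50 deg) = -0.7660
  joint[1] = (0.0000, 0.0000) + 9.8 * (0.6428, -0.7660) = (0.0000 + 6.2993, 0.0000 + -7.5072) = (6.2993, -7.5072)
link 1: phi[1] = -50 + 95 = 45 deg
  cos(45 deg) = 0.7071, sin(45 deg) = 0.7071
  joint[2] = (6.2993, -7.5072) + 7.7 * (0.7071, 0.7071) = (6.2993 + 5.4447, -7.5072 + 5.4447) = (11.7440, -2.0625)
End effector: (11.7440, -2.0625)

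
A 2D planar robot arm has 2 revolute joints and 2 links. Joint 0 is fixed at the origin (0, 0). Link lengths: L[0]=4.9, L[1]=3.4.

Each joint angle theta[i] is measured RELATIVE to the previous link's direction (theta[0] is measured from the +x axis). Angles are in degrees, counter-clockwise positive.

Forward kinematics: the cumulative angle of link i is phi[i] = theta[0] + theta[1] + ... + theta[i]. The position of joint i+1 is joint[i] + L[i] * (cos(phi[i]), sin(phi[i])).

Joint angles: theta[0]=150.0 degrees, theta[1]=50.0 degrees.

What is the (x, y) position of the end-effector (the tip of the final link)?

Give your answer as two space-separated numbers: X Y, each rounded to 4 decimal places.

joint[0] = (0.0000, 0.0000)  (base)
link 0: phi[0] = 150 = 150 deg
  cos(150 deg) = -0.8660, sin(150 deg) = 0.5000
  joint[1] = (0.0000, 0.0000) + 4.9 * (-0.8660, 0.5000) = (0.0000 + -4.2435, 0.0000 + 2.4500) = (-4.2435, 2.4500)
link 1: phi[1] = 150 + 50 = 200 deg
  cos(200 deg) = -0.9397, sin(200 deg) = -0.3420
  joint[2] = (-4.2435, 2.4500) + 3.4 * (-0.9397, -0.3420) = (-4.2435 + -3.1950, 2.4500 + -1.1629) = (-7.4385, 1.2871)
End effector: (-7.4385, 1.2871)

Answer: -7.4385 1.2871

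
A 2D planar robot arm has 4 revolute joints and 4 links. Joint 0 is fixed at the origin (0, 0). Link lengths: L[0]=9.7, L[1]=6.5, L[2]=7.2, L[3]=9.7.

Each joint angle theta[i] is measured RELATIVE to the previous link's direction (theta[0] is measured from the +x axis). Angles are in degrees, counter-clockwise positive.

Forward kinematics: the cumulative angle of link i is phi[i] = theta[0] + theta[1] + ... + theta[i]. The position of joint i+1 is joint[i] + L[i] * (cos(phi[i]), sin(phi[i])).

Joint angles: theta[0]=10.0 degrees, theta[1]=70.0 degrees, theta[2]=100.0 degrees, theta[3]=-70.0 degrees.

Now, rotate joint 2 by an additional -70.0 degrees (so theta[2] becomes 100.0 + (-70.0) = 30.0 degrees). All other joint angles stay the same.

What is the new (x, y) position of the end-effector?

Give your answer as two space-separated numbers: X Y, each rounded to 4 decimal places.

joint[0] = (0.0000, 0.0000)  (base)
link 0: phi[0] = 10 = 10 deg
  cos(10 deg) = 0.9848, sin(10 deg) = 0.1736
  joint[1] = (0.0000, 0.0000) + 9.7 * (0.9848, 0.1736) = (0.0000 + 9.5526, 0.0000 + 1.6844) = (9.5526, 1.6844)
link 1: phi[1] = 10 + 70 = 80 deg
  cos(80 deg) = 0.1736, sin(80 deg) = 0.9848
  joint[2] = (9.5526, 1.6844) + 6.5 * (0.1736, 0.9848) = (9.5526 + 1.1287, 1.6844 + 6.4013) = (10.6813, 8.0856)
link 2: phi[2] = 10 + 70 + 30 = 110 deg
  cos(110 deg) = -0.3420, sin(110 deg) = 0.9397
  joint[3] = (10.6813, 8.0856) + 7.2 * (-0.3420, 0.9397) = (10.6813 + -2.4625, 8.0856 + 6.7658) = (8.2188, 14.8514)
link 3: phi[3] = 10 + 70 + 30 + -70 = 40 deg
  cos(40 deg) = 0.7660, sin(40 deg) = 0.6428
  joint[4] = (8.2188, 14.8514) + 9.7 * (0.7660, 0.6428) = (8.2188 + 7.4306, 14.8514 + 6.2350) = (15.6494, 21.0865)
End effector: (15.6494, 21.0865)

Answer: 15.6494 21.0865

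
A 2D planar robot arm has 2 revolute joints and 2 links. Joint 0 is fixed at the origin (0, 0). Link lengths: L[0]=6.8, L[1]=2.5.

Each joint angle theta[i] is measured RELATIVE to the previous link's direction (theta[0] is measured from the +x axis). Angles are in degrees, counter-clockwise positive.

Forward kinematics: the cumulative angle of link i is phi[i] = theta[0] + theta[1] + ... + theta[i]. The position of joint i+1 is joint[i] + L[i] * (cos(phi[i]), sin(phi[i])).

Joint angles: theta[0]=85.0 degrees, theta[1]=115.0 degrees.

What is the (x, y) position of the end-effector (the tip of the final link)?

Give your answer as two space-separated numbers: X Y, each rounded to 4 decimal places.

joint[0] = (0.0000, 0.0000)  (base)
link 0: phi[0] = 85 = 85 deg
  cos(85 deg) = 0.0872, sin(85 deg) = 0.9962
  joint[1] = (0.0000, 0.0000) + 6.8 * (0.0872, 0.9962) = (0.0000 + 0.5927, 0.0000 + 6.7741) = (0.5927, 6.7741)
link 1: phi[1] = 85 + 115 = 200 deg
  cos(200 deg) = -0.9397, sin(200 deg) = -0.3420
  joint[2] = (0.5927, 6.7741) + 2.5 * (-0.9397, -0.3420) = (0.5927 + -2.3492, 6.7741 + -0.8551) = (-1.7566, 5.9191)
End effector: (-1.7566, 5.9191)

Answer: -1.7566 5.9191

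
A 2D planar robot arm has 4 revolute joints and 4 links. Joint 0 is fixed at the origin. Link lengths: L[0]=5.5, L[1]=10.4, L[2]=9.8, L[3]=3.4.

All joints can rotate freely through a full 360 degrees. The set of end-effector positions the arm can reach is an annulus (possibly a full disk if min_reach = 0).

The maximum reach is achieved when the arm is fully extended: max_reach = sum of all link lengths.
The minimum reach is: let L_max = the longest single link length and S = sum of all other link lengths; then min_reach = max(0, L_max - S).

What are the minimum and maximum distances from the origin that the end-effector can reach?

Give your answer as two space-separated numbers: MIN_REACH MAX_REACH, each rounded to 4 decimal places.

Link lengths: [5.5, 10.4, 9.8, 3.4]
max_reach = 5.5 + 10.4 + 9.8 + 3.4 = 29.1
L_max = max([5.5, 10.4, 9.8, 3.4]) = 10.4
S (sum of others) = 29.1 - 10.4 = 18.7
min_reach = max(0, 10.4 - 18.7) = max(0, -8.3) = 0

Answer: 0.0000 29.1000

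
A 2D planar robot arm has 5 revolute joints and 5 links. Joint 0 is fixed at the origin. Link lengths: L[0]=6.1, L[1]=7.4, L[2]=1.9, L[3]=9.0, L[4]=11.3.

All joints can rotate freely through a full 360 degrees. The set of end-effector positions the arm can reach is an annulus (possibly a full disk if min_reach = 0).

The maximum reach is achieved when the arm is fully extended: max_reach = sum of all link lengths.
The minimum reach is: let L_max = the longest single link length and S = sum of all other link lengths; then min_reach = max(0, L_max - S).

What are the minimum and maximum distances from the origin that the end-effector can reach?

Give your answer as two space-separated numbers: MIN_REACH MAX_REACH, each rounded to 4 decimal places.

Answer: 0.0000 35.7000

Derivation:
Link lengths: [6.1, 7.4, 1.9, 9.0, 11.3]
max_reach = 6.1 + 7.4 + 1.9 + 9 + 11.3 = 35.7
L_max = max([6.1, 7.4, 1.9, 9.0, 11.3]) = 11.3
S (sum of others) = 35.7 - 11.3 = 24.4
min_reach = max(0, 11.3 - 24.4) = max(0, -13.1) = 0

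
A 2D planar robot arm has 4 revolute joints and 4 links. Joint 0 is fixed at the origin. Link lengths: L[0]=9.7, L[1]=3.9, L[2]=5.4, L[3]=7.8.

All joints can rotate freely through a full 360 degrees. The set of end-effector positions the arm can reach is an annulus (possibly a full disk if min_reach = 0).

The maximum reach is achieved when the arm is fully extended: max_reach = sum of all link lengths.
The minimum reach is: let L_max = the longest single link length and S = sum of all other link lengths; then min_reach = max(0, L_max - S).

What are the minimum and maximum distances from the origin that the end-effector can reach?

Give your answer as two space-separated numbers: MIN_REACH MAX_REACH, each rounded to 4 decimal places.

Answer: 0.0000 26.8000

Derivation:
Link lengths: [9.7, 3.9, 5.4, 7.8]
max_reach = 9.7 + 3.9 + 5.4 + 7.8 = 26.8
L_max = max([9.7, 3.9, 5.4, 7.8]) = 9.7
S (sum of others) = 26.8 - 9.7 = 17.1
min_reach = max(0, 9.7 - 17.1) = max(0, -7.4) = 0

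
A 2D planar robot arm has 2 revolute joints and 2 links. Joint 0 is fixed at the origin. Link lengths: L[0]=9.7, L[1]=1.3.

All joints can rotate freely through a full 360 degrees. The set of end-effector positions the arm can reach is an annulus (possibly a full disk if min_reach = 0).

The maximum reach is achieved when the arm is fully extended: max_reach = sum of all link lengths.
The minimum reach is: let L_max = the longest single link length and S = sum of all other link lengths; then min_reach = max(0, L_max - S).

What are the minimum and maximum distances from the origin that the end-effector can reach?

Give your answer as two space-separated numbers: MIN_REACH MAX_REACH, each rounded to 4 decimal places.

Answer: 8.4000 11.0000

Derivation:
Link lengths: [9.7, 1.3]
max_reach = 9.7 + 1.3 = 11
L_max = max([9.7, 1.3]) = 9.7
S (sum of others) = 11 - 9.7 = 1.3
min_reach = max(0, 9.7 - 1.3) = max(0, 8.4) = 8.4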